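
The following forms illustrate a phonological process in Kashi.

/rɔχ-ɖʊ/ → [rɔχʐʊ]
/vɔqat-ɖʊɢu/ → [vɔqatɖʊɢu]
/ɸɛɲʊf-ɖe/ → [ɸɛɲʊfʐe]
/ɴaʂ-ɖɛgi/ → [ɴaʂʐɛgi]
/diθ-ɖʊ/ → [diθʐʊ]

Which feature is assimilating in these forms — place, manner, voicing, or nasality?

manner

Comparing underlying and surface forms, /ɖ/ → [ʐ] is the alternation; the neighbouring /χ/ is constant.
/ɖ/ is a stop while /χ/ is a fricative; the output [ʐ] is a fricative, matching the trigger — so the feature that spreads is manner.
The other alternating forms pattern the same way: /ɖ/ → [ʐ] after /f/ (stop → fricative, matching a fricative); /ɖ/ → [ʐ] after /ʂ/ (stop → fricative, matching a fricative); /ɖ/ → [ʐ] after /θ/ (stop → fricative, matching a fricative) — only manner changes, and always toward the preceding segment.
Nothing changes in [vɔqatɖʊɢu]: there the adjacent consonants already agree in manner (/ɖ/ and /t/ are both stops), so this form is consistent with the same rule.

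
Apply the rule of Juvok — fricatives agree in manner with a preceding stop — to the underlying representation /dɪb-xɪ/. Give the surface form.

The rule targets /x/ (voiceless velar fricative), which sits after the trigger /b/ (stop).
A voiceless velar stop is [k], so the surface segment is [k].

[dɪbkɪ]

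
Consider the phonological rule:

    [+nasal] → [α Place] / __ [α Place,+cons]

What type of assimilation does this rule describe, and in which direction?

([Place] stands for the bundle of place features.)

The shared variable α links the value of the place features (abbreviated [Place]) on the target to the same value on the neighbouring segment, so place is the feature that assimilates.
The conditioning segment sits to the right of the focus bar, meaning the trigger follows the segment that changes — regressive assimilation.

regressive place assimilation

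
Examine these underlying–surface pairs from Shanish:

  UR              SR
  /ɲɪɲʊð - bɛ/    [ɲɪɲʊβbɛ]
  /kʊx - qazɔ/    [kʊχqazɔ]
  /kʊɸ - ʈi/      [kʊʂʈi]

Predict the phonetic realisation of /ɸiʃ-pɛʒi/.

The data show regressive place assimilation: /ð/ → [β] before /b/; /x/ → [χ] before /q/; /ɸ/ → [ʂ] before /ʈ/. In each pair only place changes, matching the following consonant, while manner and voice stay constant.
The rule targets /ʃ/ (voiceless postalveolar fricative), which sits before the trigger /p/ (bilabial).
The voiceless bilabial fricative is [ɸ], so /ʃ/ → [ɸ].

[ɸiɸpɛʒi]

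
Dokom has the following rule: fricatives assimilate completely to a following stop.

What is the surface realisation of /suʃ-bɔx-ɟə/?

/ʃ/ is the segment targeted by the rule; it sits immediately before /b/, so it assimilates completely and surfaces as [b].
The same rule applies at the second boundary: /x/ → [ɟ] next to /ɟ/.

[subbɔɟɟə]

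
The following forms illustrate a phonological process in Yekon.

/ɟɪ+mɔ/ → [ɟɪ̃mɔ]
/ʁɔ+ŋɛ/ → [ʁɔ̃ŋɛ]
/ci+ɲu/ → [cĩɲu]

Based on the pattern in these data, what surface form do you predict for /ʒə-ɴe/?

[ʒə̃ɴe]

The data show regressive nasality assimilation (vowel nasalisation): /ɪ/ → [ɪ̃] before /m/; /ɔ/ → [ɔ̃] before /ŋ/; /i/ → [ĩ] before /ɲ/ — a vowel is nasalised by an immediately following nasal consonant.
The vowel /ə/ is adjacent to the following nasal /ɴ/, so it acquires [+nasal] and surfaces as [ə̃].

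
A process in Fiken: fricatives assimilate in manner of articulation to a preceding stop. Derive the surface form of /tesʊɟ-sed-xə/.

[tesʊɟtedkə]

The rule targets /s/ (voiceless alveolar fricative), which sits after the trigger /ɟ/ (stop).
Changing only its manner to stop gives [t] — the voiceless alveolar stop.
At the second juncture, /x/ likewise becomes [k] adjacent to /d/.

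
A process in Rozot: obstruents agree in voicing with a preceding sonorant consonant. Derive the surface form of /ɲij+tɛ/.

[ɲijdɛ]

The rule targets /t/ (voiceless alveolar stop), which sits after the trigger /j/ (voiced).
A voiced alveolar stop is [d], so the surface segment is [d].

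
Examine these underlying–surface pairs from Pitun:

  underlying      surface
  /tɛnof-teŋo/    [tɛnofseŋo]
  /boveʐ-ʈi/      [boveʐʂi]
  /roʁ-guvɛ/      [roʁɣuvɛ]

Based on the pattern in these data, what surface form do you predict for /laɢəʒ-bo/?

The data show progressive manner assimilation: /t/ → [s] after /f/; /ʈ/ → [ʂ] after /ʐ/; /g/ → [ɣ] after /ʁ/. In each pair only manner changes, matching the preceding consonant, while place and voice stay constant.
The rule targets /b/ (voiced bilabial stop), which sits after the trigger /ʒ/ (fricative).
Changing only its manner to fricative gives [β] — the voiced bilabial fricative.

[laɢəʒβo]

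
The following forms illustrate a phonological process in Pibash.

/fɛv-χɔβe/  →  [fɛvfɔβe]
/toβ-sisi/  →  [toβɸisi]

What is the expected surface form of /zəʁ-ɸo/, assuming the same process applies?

[zəʁχo]

The data show progressive place assimilation: /χ/ → [f] after /v/; /s/ → [ɸ] after /β/. In each pair only place changes, matching the preceding consonant, while manner and voice stay constant.
The rule targets /ɸ/ (voiceless bilabial fricative), which sits after the trigger /ʁ/ (uvular).
The voiceless uvular fricative is [χ], so /ɸ/ → [χ].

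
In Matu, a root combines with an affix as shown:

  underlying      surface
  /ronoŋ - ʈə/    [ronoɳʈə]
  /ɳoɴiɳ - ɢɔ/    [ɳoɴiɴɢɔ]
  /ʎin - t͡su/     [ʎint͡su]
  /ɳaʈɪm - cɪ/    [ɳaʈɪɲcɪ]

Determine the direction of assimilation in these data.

regressive

Comparing underlying and surface forms, /ŋ/ → [ɳ] is the alternation; the neighbouring /ʈ/ is constant.
The change velar → retroflex matches the place of the following /ʈ/, identifying this as place assimilation.
The other alternating forms pattern the same way: /ɳ/ → [ɴ] before /ɢ/ (retroflex → uvular, matching uvular); /m/ → [ɲ] before /c/ (bilabial → palatal, matching palatal) — only place changes, and always toward the following segment.
No alternation appears in [ʎint͡su]: there the adjacent consonants already agree in place (/n/ and /t͡s/ are both alveolar), so this form is consistent with the same rule.
Since the segment that changes precedes the conditioning segment, the assimilation is regressive.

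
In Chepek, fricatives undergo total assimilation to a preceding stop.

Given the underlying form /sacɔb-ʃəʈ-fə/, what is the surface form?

[sacɔbbəʈʈə]

/ʃ/ is the segment targeted by the rule; it sits immediately after /b/, so it assimilates completely and surfaces as [b].
At the second juncture, /f/ likewise becomes [ʈ] adjacent to /ʈ/.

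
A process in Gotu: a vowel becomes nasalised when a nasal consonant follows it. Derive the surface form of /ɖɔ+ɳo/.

/ɔ/ sits next to the nasal /ɳ/ and is therefore nasalised to [ɔ̃].

[ɖɔ̃ɳo]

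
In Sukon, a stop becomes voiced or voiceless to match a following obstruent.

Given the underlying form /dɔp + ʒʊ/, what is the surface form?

[dɔbʒʊ]

The rule targets /p/ (voiceless bilabial stop), which sits before the trigger /ʒ/ (voiced).
A voiced bilabial stop is [b], so the surface segment is [b].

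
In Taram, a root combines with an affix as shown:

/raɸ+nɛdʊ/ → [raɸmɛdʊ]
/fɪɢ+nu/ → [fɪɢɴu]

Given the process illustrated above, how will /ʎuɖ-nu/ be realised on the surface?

The data show progressive place assimilation: /n/ → [m] after /ɸ/; /n/ → [ɴ] after /ɢ/. In each pair only place changes, matching the preceding consonant, while manner and voice stay constant.
The rule targets /n/ (voiced alveolar nasal), which sits after the trigger /ɖ/ (retroflex).
The voiced retroflex nasal is [ɳ], so /n/ → [ɳ].

[ʎuɖɳu]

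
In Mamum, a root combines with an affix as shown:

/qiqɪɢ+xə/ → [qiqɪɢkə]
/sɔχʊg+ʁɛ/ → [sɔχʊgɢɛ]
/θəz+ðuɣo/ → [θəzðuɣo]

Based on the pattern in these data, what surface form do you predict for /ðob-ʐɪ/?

The data show progressive manner assimilation: /x/ → [k] after /ɢ/; /ʁ/ → [ɢ] after /g/. In each pair only manner changes, matching the preceding consonant, while place and voice stay constant.
Nothing changes in [θəzðuɣo]: there the adjacent consonants already agree in manner (/ð/ and /z/ are both fricatives), so this form is consistent with the same rule.
The rule targets /ʐ/ (voiced retroflex fricative), which sits after the trigger /b/ (stop).
The voiced retroflex stop is [ɖ], so /ʐ/ → [ɖ].

[ðobɖɪ]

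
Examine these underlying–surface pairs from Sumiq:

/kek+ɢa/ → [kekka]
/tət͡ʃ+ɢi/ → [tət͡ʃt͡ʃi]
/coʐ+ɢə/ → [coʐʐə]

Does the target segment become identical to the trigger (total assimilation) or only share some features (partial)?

total assimilation

The segment that alternates is /ɢ/, which surfaces as [k] when adjacent to /k/.
The output [k] is identical to the trigger /k/ — every feature (place, manner, voicing) has been copied — so this is total assimilation.
The remaining alternations confirm this: /ɢ/ → [t͡ʃ] after /t͡ʃ/; /ɢ/ → [ʐ] after /ʐ/ — in each case the output is a copy of the preceding consonant.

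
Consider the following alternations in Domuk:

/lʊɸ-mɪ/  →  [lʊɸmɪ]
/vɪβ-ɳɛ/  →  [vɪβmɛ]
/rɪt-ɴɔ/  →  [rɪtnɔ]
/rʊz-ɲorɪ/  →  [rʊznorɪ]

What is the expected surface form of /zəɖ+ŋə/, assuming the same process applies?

[zəɖɳə]

The data show progressive place assimilation: /ɳ/ → [m] after /β/; /ɴ/ → [n] after /t/; /ɲ/ → [n] after /z/. In each pair only place changes, matching the preceding consonant, while manner and voice stay constant.
Nothing changes in [lʊɸmɪ]: there the adjacent consonants already agree in place (/m/ and /ɸ/ are both bilabial), so this form is consistent with the same rule.
The rule targets /ŋ/ (voiced velar nasal), which sits after the trigger /ɖ/ (retroflex).
Changing only its place to retroflex gives [ɳ] — the voiced retroflex nasal.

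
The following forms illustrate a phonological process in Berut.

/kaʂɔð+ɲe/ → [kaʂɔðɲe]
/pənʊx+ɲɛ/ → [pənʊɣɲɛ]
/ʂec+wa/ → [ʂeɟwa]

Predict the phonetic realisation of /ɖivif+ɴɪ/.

[ɖivivɴɪ]

The data show regressive voicing assimilation: /x/ → [ɣ] before /ɲ/; /c/ → [ɟ] before /w/. In each pair only voicing changes, matching the following consonant, while place and manner stay constant.
Nothing changes in [kaʂɔðɲe]: there the adjacent consonants already agree in voicing (/ð/ and /ɲ/ are both voiced), so this form is consistent with the same rule.
The rule targets /f/ (voiceless labiodental fricative), which sits before the trigger /ɴ/ (voiced).
A voiced labiodental fricative is [v], so the surface segment is [v].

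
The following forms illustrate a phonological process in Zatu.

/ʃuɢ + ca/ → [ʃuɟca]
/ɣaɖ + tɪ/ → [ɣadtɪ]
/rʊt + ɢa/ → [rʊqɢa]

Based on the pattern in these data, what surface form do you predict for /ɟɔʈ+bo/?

The data show regressive place assimilation: /ɢ/ → [ɟ] before /c/; /ɖ/ → [d] before /t/; /t/ → [q] before /ɢ/. In each pair only place changes, matching the following consonant, while manner and voice stay constant.
The rule targets /ʈ/ (voiceless retroflex stop), which sits before the trigger /b/ (bilabial).
Changing only its place to bilabial gives [p] — the voiceless bilabial stop.

[ɟɔpbo]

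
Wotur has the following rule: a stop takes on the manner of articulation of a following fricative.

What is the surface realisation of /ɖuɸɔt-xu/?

[ɖuɸɔsxu]

The rule targets /t/ (voiceless alveolar stop), which sits before the trigger /x/ (fricative).
A voiceless alveolar fricative is [s], so the surface segment is [s].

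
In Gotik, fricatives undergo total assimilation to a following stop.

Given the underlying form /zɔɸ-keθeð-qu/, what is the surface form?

/ɸ/ is the segment targeted by the rule; it sits immediately before /k/, so it assimilates completely and surfaces as [k].
At the second juncture, /ð/ likewise becomes [q] adjacent to /q/.

[zɔkkeθeqqu]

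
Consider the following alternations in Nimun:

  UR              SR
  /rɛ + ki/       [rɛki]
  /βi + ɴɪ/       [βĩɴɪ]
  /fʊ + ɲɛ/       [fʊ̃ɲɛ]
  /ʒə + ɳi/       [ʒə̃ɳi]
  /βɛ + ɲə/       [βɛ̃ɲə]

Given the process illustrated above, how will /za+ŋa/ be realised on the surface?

[zãŋa]

The data show regressive nasality assimilation (vowel nasalisation): /i/ → [ĩ] before /ɴ/; /ʊ/ → [ʊ̃] before /ɲ/; /ə/ → [ə̃] before /ɳ/; /ɛ/ → [ɛ̃] before /ɲ/ — a vowel is nasalised by an immediately following nasal consonant.
No change occurs in [rɛki] because the vowel at the boundary is adjacent to an oral consonant, not a nasal (/ɛ/ next to /k/).
/a/ sits next to the nasal /ŋ/ and is therefore nasalised to [ã].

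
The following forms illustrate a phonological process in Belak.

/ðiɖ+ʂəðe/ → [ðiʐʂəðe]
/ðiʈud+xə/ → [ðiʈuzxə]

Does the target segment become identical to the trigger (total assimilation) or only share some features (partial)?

Comparing underlying and surface forms, /ɖ/ → [ʐ] is the alternation; the neighbouring /ʂ/ is constant.
The change stop → fricative matches the manner of the following /ʂ/, identifying this as manner assimilation.
Place and voice are unchanged, so the assimilation is partial, not total.
The other alternating form patterns the same way: /d/ → [z] before /x/ (stop → fricative, matching a fricative) — only manner changes, and always toward the following segment.

partial assimilation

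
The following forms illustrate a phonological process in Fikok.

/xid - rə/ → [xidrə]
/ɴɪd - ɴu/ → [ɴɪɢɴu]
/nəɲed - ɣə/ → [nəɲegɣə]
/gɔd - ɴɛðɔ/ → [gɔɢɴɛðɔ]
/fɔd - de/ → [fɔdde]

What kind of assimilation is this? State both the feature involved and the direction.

regressive place assimilation

The segment that alternates is /d/, which surfaces as [ɢ] when adjacent to /ɴ/.
/d/ is alveolar while /ɴ/ is uvular; the output [ɢ] is uvular, matching the trigger — so the feature that spreads is place.
Manner and voice are unchanged, so the assimilation is partial, not total.
Checking the remaining alternation: /d/ → [g] before /ɣ/ (alveolar → velar, matching velar) — only place changes, and always toward the following segment.
No alternation appears in [xidrə], [fɔdde]: there the adjacent consonants already agree in place (/d/ and /r/ are both alveolar; /d/ and /d/ are both alveolar), so these forms are consistent with the same rule.
The trigger is the following segment, so the direction is regressive (anticipatory).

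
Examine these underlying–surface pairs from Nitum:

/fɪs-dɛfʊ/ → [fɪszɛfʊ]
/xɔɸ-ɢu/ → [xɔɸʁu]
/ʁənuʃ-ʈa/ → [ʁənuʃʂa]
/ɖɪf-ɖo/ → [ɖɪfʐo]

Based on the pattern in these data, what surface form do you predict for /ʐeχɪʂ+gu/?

[ʐeχɪʂɣu]

The data show progressive manner assimilation: /d/ → [z] after /s/; /ɢ/ → [ʁ] after /ɸ/; /ʈ/ → [ʂ] after /ʃ/; /ɖ/ → [ʐ] after /f/. In each pair only manner changes, matching the preceding consonant, while place and voice stay constant.
The rule targets /g/ (voiced velar stop), which sits after the trigger /ʂ/ (fricative).
A voiced velar fricative is [ɣ], so the surface segment is [ɣ].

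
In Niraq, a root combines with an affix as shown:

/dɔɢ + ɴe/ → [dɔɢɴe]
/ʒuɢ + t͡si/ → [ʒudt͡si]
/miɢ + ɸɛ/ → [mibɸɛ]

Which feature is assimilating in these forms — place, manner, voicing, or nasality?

Comparing underlying and surface forms, /ɢ/ → [d] is the alternation; the neighbouring /t͡s/ is constant.
The change uvular → alveolar matches the place of the following /t͡s/, identifying this as place assimilation.
Checking the remaining alternation: /ɢ/ → [b] before /ɸ/ (uvular → bilabial, matching bilabial) — only place changes, and always toward the following segment.
No alternation appears in [dɔɢɴe]: there the adjacent consonants already agree in place (/ɢ/ and /ɴ/ are both uvular), so this form is consistent with the same rule.

place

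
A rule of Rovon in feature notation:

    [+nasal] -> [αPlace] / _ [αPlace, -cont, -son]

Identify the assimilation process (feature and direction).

regressive place assimilation

The rule copies the place features (abbreviated [Place]) from the environment onto the target, so the assimilating feature is place.
The conditioning segment sits to the right of the focus bar, meaning the trigger follows the segment that changes — regressive assimilation.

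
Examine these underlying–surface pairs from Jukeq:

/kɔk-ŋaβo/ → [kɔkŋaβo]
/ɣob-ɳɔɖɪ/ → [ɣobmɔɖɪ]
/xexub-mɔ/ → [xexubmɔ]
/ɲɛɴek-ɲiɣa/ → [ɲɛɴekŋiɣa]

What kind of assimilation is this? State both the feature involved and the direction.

Underlying /ɳ/ is realised as [m] next to /b/; /b/ itself does not change.
/ɳ/ is retroflex while /b/ is bilabial; the output [m] is bilabial, matching the trigger — so the feature that spreads is place.
Manner and voice are unchanged, so the assimilation is partial, not total.
Checking the remaining alternation: /ɲ/ → [ŋ] after /k/ (palatal → velar, matching velar) — only place changes, and always toward the preceding segment.
No alternation appears in [kɔkŋaβo], [xexubmɔ]: there the adjacent consonants already agree in place (/ŋ/ and /k/ are both velar; /m/ and /b/ are both bilabial), so these forms are consistent with the same rule.
The trigger is the preceding segment, so the direction is progressive (perseverative).

progressive place assimilation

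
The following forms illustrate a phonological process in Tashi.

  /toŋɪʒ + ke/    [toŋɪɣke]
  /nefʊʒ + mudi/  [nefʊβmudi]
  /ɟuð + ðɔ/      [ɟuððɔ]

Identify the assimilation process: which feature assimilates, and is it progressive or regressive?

Underlying /ʒ/ is realised as [ɣ] next to /k/; /k/ itself does not change.
/ʒ/ is postalveolar while /k/ is velar; the output [ɣ] is velar, matching the trigger — so the feature that spreads is place.
Manner and voice are unchanged, so the assimilation is partial, not total.
The same holds elsewhere in the data: /ʒ/ → [β] before /m/ (postalveolar → bilabial, matching bilabial) — only place changes, and always toward the following segment.
Nothing changes in [ɟuððɔ]: there the adjacent consonants already agree in place (/ð/ and /ð/ are both dental), so this form is consistent with the same rule.
Since the segment that changes precedes the conditioning segment, the assimilation is regressive.

regressive place assimilation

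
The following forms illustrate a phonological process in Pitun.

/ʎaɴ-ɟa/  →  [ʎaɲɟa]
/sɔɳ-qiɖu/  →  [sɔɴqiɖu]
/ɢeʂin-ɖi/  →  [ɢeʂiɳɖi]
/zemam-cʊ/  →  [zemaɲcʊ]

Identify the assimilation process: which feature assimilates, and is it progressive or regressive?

regressive place assimilation

Underlying /ɴ/ is realised as [ɲ] next to /ɟ/; /ɟ/ itself does not change.
/ɴ/ is uvular while /ɟ/ is palatal; the output [ɲ] is palatal, matching the trigger — so the feature that spreads is place.
Manner and voice are unchanged, so the assimilation is partial, not total.
The other alternating forms pattern the same way: /ɳ/ → [ɴ] before /q/ (retroflex → uvular, matching uvular); /n/ → [ɳ] before /ɖ/ (alveolar → retroflex, matching retroflex); /m/ → [ɲ] before /c/ (bilabial → palatal, matching palatal) — only place changes, and always toward the following segment.
Since the segment that changes precedes the conditioning segment, the assimilation is regressive.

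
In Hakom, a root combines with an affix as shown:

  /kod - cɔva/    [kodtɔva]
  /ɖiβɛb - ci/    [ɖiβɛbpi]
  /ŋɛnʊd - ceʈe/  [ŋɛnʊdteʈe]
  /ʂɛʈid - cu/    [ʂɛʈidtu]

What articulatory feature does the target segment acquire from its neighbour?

The segment that alternates is /c/, which surfaces as [t] when adjacent to /d/.
/c/ is palatal while /d/ is alveolar; the output [t] is alveolar, matching the trigger — so the feature that spreads is place.
The same holds elsewhere in the data: /c/ → [p] after /b/ (palatal → bilabial, matching bilabial) — only place changes, and always toward the preceding segment.

place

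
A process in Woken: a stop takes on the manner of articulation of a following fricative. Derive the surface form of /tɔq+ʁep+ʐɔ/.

[tɔχʁeɸʐɔ]

The rule targets /q/ (voiceless uvular stop), which sits before the trigger /ʁ/ (fricative).
A voiceless uvular fricative is [χ], so the surface segment is [χ].
The same rule applies at the second boundary: /p/ → [ɸ] next to /ʐ/.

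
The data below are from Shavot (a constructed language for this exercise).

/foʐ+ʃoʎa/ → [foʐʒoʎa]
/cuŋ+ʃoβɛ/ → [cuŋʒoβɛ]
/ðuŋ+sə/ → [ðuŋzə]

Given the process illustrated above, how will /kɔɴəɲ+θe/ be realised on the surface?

The data show progressive voicing assimilation: /ʃ/ → [ʒ] after /ʐ/; /ʃ/ → [ʒ] after /ŋ/; /s/ → [z] after /ŋ/. In each pair only voicing changes, matching the preceding consonant, while place and manner stay constant.
/θ/ is a voiceless dental fricative. The preceding trigger /ɲ/ is voiced, so /θ/ must become voiced as well.
A voiced dental fricative is [ð], so the surface segment is [ð].

[kɔɴəɲðe]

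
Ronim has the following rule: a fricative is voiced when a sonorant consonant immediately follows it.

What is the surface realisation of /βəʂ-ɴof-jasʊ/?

/ʂ/ is a voiceless retroflex fricative. The following trigger /ɴ/ is voiced, so /ʂ/ must become voiced as well.
A voiced retroflex fricative is [ʐ], so the surface segment is [ʐ].
At the second juncture, /f/ likewise becomes [v] adjacent to /j/.

[βəʐɴovjasʊ]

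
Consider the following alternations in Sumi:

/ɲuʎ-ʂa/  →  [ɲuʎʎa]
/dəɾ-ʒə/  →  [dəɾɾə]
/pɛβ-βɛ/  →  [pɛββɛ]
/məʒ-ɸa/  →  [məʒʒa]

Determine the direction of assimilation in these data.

progressive

Underlying /ʂ/ is realised as [ʎ] next to /ʎ/; /ʎ/ itself does not change.
The output [ʎ] is identical to the trigger /ʎ/ — every feature (place, manner, voicing) has been copied — so this is total assimilation.
The other forms behave the same way: /ʒ/ → [ɾ] after /ɾ/; /ɸ/ → [ʒ] after /ʒ/ — in each case the output is a copy of the preceding consonant.
In [pɛββɛ] the two consonants at the boundary are already identical (/β/ + /β/), so the rule applies vacuously and nothing changes.
Since the segment that changes follows the conditioning segment, the assimilation is progressive.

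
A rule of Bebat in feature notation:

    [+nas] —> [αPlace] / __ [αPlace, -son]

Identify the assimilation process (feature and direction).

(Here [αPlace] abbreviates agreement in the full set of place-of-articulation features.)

regressive place assimilation

The rule copies the place features (abbreviated [Place]) from the environment onto the target, so the assimilating feature is place.
Since the environment is written after the underscore, the trigger follows the target; the direction is regressive.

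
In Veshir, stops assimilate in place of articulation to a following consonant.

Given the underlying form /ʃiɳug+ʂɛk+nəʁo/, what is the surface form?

/g/ is a voiced velar stop. The following trigger /ʂ/ is retroflex, so /g/ must become retroflex as well.
Changing only its place to retroflex gives [ɖ] — the voiced retroflex stop.
The same rule applies at the second boundary: /k/ → [t] next to /n/.

[ʃiɳuɖʂɛtnəʁo]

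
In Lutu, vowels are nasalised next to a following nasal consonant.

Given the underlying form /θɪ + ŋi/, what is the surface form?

/ɪ/ sits next to the nasal /ŋ/ and is therefore nasalised to [ɪ̃].

[θɪ̃ŋi]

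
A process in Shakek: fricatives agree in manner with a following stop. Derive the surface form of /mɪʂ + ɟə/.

[mɪʈɟə]

The rule targets /ʂ/ (voiceless retroflex fricative), which sits before the trigger /ɟ/ (stop).
Changing only its manner to stop gives [ʈ] — the voiceless retroflex stop.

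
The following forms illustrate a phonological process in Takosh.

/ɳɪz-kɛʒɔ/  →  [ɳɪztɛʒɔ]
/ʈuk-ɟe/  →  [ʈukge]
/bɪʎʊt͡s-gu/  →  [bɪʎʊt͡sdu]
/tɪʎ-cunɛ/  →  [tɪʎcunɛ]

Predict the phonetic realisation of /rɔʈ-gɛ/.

The data show progressive place assimilation: /k/ → [t] after /z/; /ɟ/ → [g] after /k/; /g/ → [d] after /t͡s/. In each pair only place changes, matching the preceding consonant, while manner and voice stay constant.
No alternation appears in [tɪʎcunɛ]: there the adjacent consonants already agree in place (/c/ and /ʎ/ are both palatal), so this form is consistent with the same rule.
/g/ is a voiced velar stop. The preceding trigger /ʈ/ is retroflex, so /g/ must become retroflex as well.
Changing only its place to retroflex gives [ɖ] — the voiced retroflex stop.

[rɔʈɖɛ]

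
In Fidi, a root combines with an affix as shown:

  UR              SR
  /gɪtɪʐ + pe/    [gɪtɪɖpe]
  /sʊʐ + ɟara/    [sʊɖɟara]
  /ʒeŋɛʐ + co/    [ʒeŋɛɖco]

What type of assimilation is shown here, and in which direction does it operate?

regressive manner assimilation

Comparing underlying and surface forms, /ʐ/ → [ɖ] is the alternation; the neighbouring /p/ is constant.
/ʐ/ is a fricative while /p/ is a stop; the output [ɖ] is a stop, matching the trigger — so the feature that spreads is manner.
Place and voice are unchanged, so the assimilation is partial, not total.
The same holds elsewhere in the data: /ʐ/ → [ɖ] before /ɟ/ (fricative → stop, matching a stop); /ʐ/ → [ɖ] before /c/ (fricative → stop, matching a stop) — only manner changes, and always toward the following segment.
The trigger is the following segment, so the direction is regressive (anticipatory).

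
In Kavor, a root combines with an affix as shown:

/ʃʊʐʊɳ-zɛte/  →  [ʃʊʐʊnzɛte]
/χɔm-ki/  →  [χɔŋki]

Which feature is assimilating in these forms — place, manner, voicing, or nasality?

place

The segment that alternates is /ɳ/, which surfaces as [n] when adjacent to /z/.
The change retroflex → alveolar matches the place of the following /z/, identifying this as place assimilation.
The same holds elsewhere in the data: /m/ → [ŋ] before /k/ (bilabial → velar, matching velar) — only place changes, and always toward the following segment.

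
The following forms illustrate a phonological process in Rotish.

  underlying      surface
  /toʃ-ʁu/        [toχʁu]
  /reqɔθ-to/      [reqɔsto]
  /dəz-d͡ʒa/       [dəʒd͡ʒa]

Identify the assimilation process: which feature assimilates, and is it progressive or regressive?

The segment that alternates is /ʃ/, which surfaces as [χ] when adjacent to /ʁ/.
The change postalveolar → uvular matches the place of the following /ʁ/, identifying this as place assimilation.
Manner and voice are unchanged, so the assimilation is partial, not total.
The other alternating forms pattern the same way: /θ/ → [s] before /t/ (dental → alveolar, matching alveolar); /z/ → [ʒ] before /d͡ʒ/ (alveolar → postalveolar, matching postalveolar) — only place changes, and always toward the following segment.
Since the segment that changes precedes the conditioning segment, the assimilation is regressive.

regressive place assimilation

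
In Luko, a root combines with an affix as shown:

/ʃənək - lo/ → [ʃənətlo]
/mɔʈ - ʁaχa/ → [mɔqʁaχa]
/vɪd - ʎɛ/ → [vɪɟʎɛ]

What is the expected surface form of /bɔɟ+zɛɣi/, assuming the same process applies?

The data show regressive place assimilation: /k/ → [t] before /l/; /ʈ/ → [q] before /ʁ/; /d/ → [ɟ] before /ʎ/. In each pair only place changes, matching the following consonant, while manner and voice stay constant.
The rule targets /ɟ/ (voiced palatal stop), which sits before the trigger /z/ (alveolar).
A voiced alveolar stop is [d], so the surface segment is [d].

[bɔdzɛɣi]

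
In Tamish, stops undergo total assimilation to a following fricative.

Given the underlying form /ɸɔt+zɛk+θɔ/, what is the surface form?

/t/ is the segment targeted by the rule; it sits immediately before /z/, so it assimilates completely and surfaces as [z].
The same rule applies at the second boundary: /k/ → [θ] next to /θ/.

[ɸɔzzɛθθɔ]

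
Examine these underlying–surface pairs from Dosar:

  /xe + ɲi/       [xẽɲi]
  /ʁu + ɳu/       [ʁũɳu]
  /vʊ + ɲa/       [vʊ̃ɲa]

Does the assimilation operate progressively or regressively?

The vowel /e/ surfaces as nasalised [ẽ] next to the following nasal /ɲ/ — it has acquired the [+nasal] feature of its neighbour.
The other forms show the same pattern: /u/ → [ũ] before /ɳ/; /ʊ/ → [ʊ̃] before /ɲ/ — each time a vowel is nasalised next to a following nasal.
Because the conditioning nasal is to the right of the vowel that changes, the process is regressive (anticipatory).

regressive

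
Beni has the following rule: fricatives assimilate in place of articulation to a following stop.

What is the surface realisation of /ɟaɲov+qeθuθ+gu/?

[ɟaɲoʁqeθuxgu]

/v/ is a voiced labiodental fricative. The following trigger /q/ is uvular, so /v/ must become uvular as well.
Changing only its place to uvular gives [ʁ] — the voiced uvular fricative.
The same rule applies at the second boundary: /θ/ → [x] next to /g/.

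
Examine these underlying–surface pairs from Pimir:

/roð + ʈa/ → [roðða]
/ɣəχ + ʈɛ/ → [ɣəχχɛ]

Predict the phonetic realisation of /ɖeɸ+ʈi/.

[ɖeɸɸi]

The data show progressive total assimilation (/ʈ/ → [ð] after /ð/; /ʈ/ → [χ] after /χ/): in every case the target segment becomes identical to its preceding neighbour, copying more than a single feature.
/ʈ/ is the segment targeted by the rule; it sits immediately after /ɸ/, so it assimilates completely and surfaces as [ɸ].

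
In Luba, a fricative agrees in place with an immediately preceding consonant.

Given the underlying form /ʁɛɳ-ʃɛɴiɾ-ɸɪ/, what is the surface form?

/ʃ/ is a voiceless postalveolar fricative. The preceding trigger /ɳ/ is retroflex, so /ʃ/ must become retroflex as well.
A voiceless retroflex fricative is [ʂ], so the surface segment is [ʂ].
At the second juncture, /ɸ/ likewise becomes [s] adjacent to /ɾ/.

[ʁɛɳʂɛɴiɾsɪ]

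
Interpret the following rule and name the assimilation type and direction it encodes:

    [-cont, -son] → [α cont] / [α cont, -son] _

progressive manner assimilation

The rule copies [cont] (continuancy) from the environment onto the target stops; since [±cont] encodes the stop/fricative manner contrast, the assimilating dimension is manner.
The conditioning segment sits to the left of the focus bar, meaning the trigger precedes the segment that changes — progressive assimilation.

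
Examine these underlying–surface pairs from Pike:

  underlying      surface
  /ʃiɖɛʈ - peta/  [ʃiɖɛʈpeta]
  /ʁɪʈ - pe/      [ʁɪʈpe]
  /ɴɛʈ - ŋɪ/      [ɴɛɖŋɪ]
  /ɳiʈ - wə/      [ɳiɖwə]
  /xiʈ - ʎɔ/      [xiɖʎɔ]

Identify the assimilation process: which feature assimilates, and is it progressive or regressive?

Comparing underlying and surface forms, /ʈ/ → [ɖ] is the alternation; the neighbouring /ŋ/ is constant.
The change voiceless → voiced matches the voicing of the following /ŋ/, identifying this as voicing assimilation.
Place and manner are unchanged, so the assimilation is partial, not total.
The other alternating forms pattern the same way: /ʈ/ → [ɖ] before /w/ (voiceless → voiced, matching voiced); /ʈ/ → [ɖ] before /ʎ/ (voiceless → voiced, matching voiced) — only voicing changes, and always toward the following segment.
Nothing changes in [ʃiɖɛʈpeta], [ʁɪʈpe]: there the adjacent consonants already agree in voicing (/ʈ/ and /p/ are both voiceless; /ʈ/ and /p/ are both voiceless), so these forms are consistent with the same rule.
The trigger is the following segment, so the direction is regressive (anticipatory).

regressive voicing assimilation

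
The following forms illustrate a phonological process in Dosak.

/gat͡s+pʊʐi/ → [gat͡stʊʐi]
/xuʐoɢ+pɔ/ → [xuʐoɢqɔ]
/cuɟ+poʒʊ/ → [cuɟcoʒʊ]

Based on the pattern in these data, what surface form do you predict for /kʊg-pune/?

[kʊgkune]

The data show progressive place assimilation: /p/ → [t] after /t͡s/; /p/ → [q] after /ɢ/; /p/ → [c] after /ɟ/. In each pair only place changes, matching the preceding consonant, while manner and voice stay constant.
The rule targets /p/ (voiceless bilabial stop), which sits after the trigger /g/ (velar).
A voiceless velar stop is [k], so the surface segment is [k].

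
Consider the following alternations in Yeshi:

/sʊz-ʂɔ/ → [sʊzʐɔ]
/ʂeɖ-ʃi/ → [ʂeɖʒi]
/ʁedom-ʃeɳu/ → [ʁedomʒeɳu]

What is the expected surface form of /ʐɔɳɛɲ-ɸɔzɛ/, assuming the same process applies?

[ʐɔɳɛɲβɔzɛ]

The data show progressive voicing assimilation: /ʂ/ → [ʐ] after /z/; /ʃ/ → [ʒ] after /ɖ/; /ʃ/ → [ʒ] after /m/. In each pair only voicing changes, matching the preceding consonant, while place and manner stay constant.
/ɸ/ is a voiceless bilabial fricative. The preceding trigger /ɲ/ is voiced, so /ɸ/ must become voiced as well.
A voiced bilabial fricative is [β], so the surface segment is [β].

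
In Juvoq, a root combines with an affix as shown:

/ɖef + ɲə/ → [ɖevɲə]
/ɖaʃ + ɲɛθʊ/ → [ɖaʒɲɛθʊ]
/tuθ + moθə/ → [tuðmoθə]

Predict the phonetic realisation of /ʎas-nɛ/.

[ʎaznɛ]

The data show regressive voicing assimilation: /f/ → [v] before /ɲ/; /ʃ/ → [ʒ] before /ɲ/; /θ/ → [ð] before /m/. In each pair only voicing changes, matching the following consonant, while place and manner stay constant.
/s/ is a voiceless alveolar fricative. The following trigger /n/ is voiced, so /s/ must become voiced as well.
Changing only its voicing to voiced gives [z] — the voiced alveolar fricative.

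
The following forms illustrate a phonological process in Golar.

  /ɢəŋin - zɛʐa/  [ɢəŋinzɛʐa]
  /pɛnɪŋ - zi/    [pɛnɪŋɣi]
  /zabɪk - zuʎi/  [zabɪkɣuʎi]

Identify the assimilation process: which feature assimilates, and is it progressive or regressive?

Underlying /z/ is realised as [ɣ] next to /ŋ/; /ŋ/ itself does not change.
/z/ is alveolar while /ŋ/ is velar; the output [ɣ] is velar, matching the trigger — so the feature that spreads is place.
Manner and voice are unchanged, so the assimilation is partial, not total.
Checking the remaining alternation: /z/ → [ɣ] after /k/ (alveolar → velar, matching velar) — only place changes, and always toward the preceding segment.
Nothing changes in [ɢəŋinzɛʐa]: there the adjacent consonants already agree in place (/z/ and /n/ are both alveolar), so this form is consistent with the same rule.
Since the segment that changes follows the conditioning segment, the assimilation is progressive.

progressive place assimilation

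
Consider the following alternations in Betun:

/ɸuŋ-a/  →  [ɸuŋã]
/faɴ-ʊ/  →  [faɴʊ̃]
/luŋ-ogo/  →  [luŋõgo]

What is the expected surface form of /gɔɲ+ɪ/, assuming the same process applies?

The data show progressive nasality assimilation (vowel nasalisation): /a/ → [ã] after /ŋ/; /ʊ/ → [ʊ̃] after /ɴ/; /o/ → [õ] after /ŋ/ — a vowel is nasalised by an immediately preceding nasal consonant.
/ɪ/ sits next to the nasal /ɲ/ and is therefore nasalised to [ɪ̃].

[gɔɲɪ̃]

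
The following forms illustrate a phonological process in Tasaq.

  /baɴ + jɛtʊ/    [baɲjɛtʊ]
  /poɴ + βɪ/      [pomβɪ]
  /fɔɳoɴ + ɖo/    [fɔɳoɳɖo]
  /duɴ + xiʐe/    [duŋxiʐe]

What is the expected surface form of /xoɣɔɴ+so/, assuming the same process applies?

[xoɣɔnso]

The data show regressive place assimilation: /ɴ/ → [ɲ] before /j/; /ɴ/ → [m] before /β/; /ɴ/ → [ɳ] before /ɖ/; /ɴ/ → [ŋ] before /x/. In each pair only place changes, matching the following consonant, while manner and voice stay constant.
/ɴ/ is a voiced uvular nasal. The following trigger /s/ is alveolar, so /ɴ/ must become alveolar as well.
A voiced alveolar nasal is [n], so the surface segment is [n].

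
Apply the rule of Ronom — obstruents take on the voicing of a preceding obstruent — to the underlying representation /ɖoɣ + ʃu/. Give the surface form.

[ɖoɣʒu]

/ʃ/ is a voiceless postalveolar fricative. The preceding trigger /ɣ/ is voiced, so /ʃ/ must become voiced as well.
The voiced postalveolar fricative is [ʒ], so /ʃ/ → [ʒ].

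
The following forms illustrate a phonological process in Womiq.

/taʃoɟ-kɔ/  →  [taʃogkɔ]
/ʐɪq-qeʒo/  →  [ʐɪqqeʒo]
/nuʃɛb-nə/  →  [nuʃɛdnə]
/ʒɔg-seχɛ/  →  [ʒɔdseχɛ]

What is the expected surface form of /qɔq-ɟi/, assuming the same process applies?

The data show regressive place assimilation: /ɟ/ → [g] before /k/; /b/ → [d] before /n/; /g/ → [d] before /s/. In each pair only place changes, matching the following consonant, while manner and voice stay constant.
Nothing changes in [ʐɪqqeʒo]: there the adjacent consonants already agree in place (/q/ and /q/ are both uvular), so this form is consistent with the same rule.
The rule targets /q/ (voiceless uvular stop), which sits before the trigger /ɟ/ (palatal).
The voiceless palatal stop is [c], so /q/ → [c].

[qɔcɟi]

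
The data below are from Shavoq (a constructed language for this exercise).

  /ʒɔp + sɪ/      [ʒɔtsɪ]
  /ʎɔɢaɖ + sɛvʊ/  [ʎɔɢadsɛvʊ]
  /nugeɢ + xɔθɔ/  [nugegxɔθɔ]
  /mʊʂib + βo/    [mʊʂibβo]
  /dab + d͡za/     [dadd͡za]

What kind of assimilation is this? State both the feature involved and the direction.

Underlying /p/ is realised as [t] next to /s/; /s/ itself does not change.
/p/ is bilabial while /s/ is alveolar; the output [t] is alveolar, matching the trigger — so the feature that spreads is place.
Manner and voice are unchanged, so the assimilation is partial, not total.
The same holds elsewhere in the data: /ɖ/ → [d] before /s/ (retroflex → alveolar, matching alveolar); /ɢ/ → [g] before /x/ (uvular → velar, matching velar); /b/ → [d] before /d͡z/ (bilabial → alveolar, matching alveolar) — only place changes, and always toward the following segment.
Nothing changes in [mʊʂibβo]: there the adjacent consonants already agree in place (/b/ and /β/ are both bilabial), so this form is consistent with the same rule.
Since the segment that changes precedes the conditioning segment, the assimilation is regressive.

regressive place assimilation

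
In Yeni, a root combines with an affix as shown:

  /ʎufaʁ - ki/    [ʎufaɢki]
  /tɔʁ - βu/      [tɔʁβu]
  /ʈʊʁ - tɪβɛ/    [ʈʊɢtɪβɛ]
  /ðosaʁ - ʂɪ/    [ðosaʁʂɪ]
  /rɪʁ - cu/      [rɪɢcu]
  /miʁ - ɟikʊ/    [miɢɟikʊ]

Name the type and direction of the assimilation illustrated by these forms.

regressive manner assimilation

The segment that alternates is /ʁ/, which surfaces as [ɢ] when adjacent to /k/.
/ʁ/ is a fricative while /k/ is a stop; the output [ɢ] is a stop, matching the trigger — so the feature that spreads is manner.
Place and voice are unchanged, so the assimilation is partial, not total.
Checking the remaining alternations: /ʁ/ → [ɢ] before /t/ (fricative → stop, matching a stop); /ʁ/ → [ɢ] before /c/ (fricative → stop, matching a stop); /ʁ/ → [ɢ] before /ɟ/ (fricative → stop, matching a stop) — only manner changes, and always toward the following segment.
No alternation appears in [tɔʁβu], [ðosaʁʂɪ]: there the adjacent consonants already agree in manner (/ʁ/ and /β/ are both fricatives; /ʁ/ and /ʂ/ are both fricatives), so these forms are consistent with the same rule.
The trigger is the following segment, so the direction is regressive (anticipatory).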